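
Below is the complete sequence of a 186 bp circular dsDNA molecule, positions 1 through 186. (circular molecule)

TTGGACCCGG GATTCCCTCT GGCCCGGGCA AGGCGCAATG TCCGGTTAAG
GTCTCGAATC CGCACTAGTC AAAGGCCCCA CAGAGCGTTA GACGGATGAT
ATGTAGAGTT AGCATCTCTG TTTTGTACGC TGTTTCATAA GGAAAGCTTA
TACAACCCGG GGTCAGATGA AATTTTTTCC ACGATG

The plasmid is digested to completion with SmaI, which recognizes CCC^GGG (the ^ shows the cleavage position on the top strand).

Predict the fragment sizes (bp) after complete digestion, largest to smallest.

SmaI sites (CCCGGG) start at positions 6, 23, 156.
SmaI cuts after base 3 of each site, so after positions 8, 25, 158.
Circular molecule, 3 cuts → 3 fragments:
  9–25 → 17 bp
  26–158 → 133 bp
  159–186 then 1–8 → 28 + 8 = 36 bp
Sorted largest to smallest: 133, 36, 17 bp.

133, 36, 17 bp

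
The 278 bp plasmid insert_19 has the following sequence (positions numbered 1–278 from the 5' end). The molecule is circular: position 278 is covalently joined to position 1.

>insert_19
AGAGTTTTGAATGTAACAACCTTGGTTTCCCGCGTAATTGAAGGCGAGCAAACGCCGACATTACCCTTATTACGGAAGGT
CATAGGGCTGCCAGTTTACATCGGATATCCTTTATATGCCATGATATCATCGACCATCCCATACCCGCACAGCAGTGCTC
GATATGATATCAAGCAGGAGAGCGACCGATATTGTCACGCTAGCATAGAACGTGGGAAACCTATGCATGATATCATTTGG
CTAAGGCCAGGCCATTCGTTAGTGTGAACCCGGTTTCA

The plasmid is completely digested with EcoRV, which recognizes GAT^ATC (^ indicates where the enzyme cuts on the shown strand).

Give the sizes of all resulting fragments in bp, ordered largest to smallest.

153, 63, 43, 19 bp

EcoRV sites (GATATC) start at positions 104, 123, 166, 229.
EcoRV cuts after base 3 of each site, so after positions 106, 125, 168, 231.
Circular molecule, 4 cuts → 4 fragments:
  107–125 → 19 bp
  126–168 → 43 bp
  169–231 → 63 bp
  232–278 then 1–106 → 47 + 106 = 153 bp
Sorted largest to smallest: 153, 63, 43, 19 bp.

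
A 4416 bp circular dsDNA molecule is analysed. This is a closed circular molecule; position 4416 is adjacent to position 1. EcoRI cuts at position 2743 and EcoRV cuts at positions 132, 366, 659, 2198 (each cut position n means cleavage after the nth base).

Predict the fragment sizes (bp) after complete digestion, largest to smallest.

Combined cut positions (sorted): 132, 366, 659, 2198, 2743.
Circular molecule, 5 cuts → 5 fragments:
  366 − 132 = 234 bp
  659 − 366 = 293 bp
  2198 − 659 = 1539 bp
  2743 − 2198 = 545 bp
  wrap: 4416 − 2743 + 132 = 1805 bp
Sorted largest to smallest: 1805, 1539, 545, 293, 234 bp.

1805, 1539, 545, 293, 234 bp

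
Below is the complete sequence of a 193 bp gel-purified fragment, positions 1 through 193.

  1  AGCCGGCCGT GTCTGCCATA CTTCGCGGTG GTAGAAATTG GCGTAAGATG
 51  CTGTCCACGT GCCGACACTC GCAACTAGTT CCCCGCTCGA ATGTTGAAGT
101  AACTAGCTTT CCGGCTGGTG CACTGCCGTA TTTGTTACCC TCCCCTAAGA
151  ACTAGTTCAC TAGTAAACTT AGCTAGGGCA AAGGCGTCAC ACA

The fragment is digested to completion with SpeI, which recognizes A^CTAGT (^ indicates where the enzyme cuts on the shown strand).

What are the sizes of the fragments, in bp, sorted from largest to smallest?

SpeI sites (ACTAGT) start at positions 74, 151, 159.
SpeI cuts after the first base of each site, so after positions 74, 151, 159.
Linear molecule, 3 cuts → 4 fragments:
  1–74 → 74 bp
  75–151 → 77 bp
  152–159 → 8 bp
  160–193 → 34 bp
Sorted largest to smallest: 77, 74, 34, 8 bp.

77, 74, 34, 8 bp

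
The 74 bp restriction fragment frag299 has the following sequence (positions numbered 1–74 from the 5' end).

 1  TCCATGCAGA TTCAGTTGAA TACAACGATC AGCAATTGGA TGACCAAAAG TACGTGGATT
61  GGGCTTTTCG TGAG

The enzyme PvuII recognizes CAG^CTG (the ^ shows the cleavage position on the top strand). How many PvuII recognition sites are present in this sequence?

0

No occurrence of CAGCTG is present in the sequence.
PvuII does not cut: 0 sites.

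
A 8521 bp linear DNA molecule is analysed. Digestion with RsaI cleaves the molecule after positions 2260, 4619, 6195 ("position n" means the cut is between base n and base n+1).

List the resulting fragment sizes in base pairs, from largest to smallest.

2359, 2326, 2260, 1576 bp

Linear molecule, 3 cuts → 4 fragments:
  2260 − 0 = 2260 bp
  4619 − 2260 = 2359 bp
  6195 − 4619 = 1576 bp
  8521 − 6195 = 2326 bp
Sorted largest to smallest: 2359, 2326, 2260, 1576 bp.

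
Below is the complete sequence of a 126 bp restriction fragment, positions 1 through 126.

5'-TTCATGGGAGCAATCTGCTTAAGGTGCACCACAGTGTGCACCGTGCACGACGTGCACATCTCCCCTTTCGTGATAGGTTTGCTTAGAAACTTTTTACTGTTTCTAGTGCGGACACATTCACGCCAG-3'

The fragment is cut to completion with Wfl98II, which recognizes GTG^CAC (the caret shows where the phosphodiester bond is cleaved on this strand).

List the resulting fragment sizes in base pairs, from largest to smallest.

Wfl98II sites (GTGCAC) start at positions 24, 36, 43, 52.
Wfl98II cuts after base 3 of each site, so after positions 26, 38, 45, 54.
Linear molecule, 4 cuts → 5 fragments:
  1–26 → 26 bp
  27–38 → 12 bp
  39–45 → 7 bp
  46–54 → 9 bp
  55–126 → 72 bp
Sorted largest to smallest: 72, 26, 12, 9, 7 bp.

72, 26, 12, 9, 7 bp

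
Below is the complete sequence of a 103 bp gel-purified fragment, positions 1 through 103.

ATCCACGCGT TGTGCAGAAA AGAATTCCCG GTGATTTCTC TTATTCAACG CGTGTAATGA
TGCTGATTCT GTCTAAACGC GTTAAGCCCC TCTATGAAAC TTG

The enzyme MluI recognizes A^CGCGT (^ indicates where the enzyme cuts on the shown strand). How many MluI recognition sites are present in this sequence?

ACGCGT occurs starting at positions 5, 48, 77.
MluI cuts at 3 sites.

3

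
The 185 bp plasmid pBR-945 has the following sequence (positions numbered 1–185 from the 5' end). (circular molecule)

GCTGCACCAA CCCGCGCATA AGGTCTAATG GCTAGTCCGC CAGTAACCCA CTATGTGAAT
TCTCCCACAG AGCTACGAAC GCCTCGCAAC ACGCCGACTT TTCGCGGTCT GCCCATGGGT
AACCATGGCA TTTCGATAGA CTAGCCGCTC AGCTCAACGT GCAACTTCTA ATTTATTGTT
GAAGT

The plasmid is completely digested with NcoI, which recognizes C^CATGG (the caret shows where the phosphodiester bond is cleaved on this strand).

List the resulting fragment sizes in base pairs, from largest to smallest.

NcoI sites (CCATGG) start at positions 113, 123.
NcoI cuts after the first base of each site, so after positions 113, 123.
Circular molecule, 2 cuts → 2 fragments:
  114–123 → 10 bp
  124–185 then 1–113 → 62 + 113 = 175 bp
Sorted largest to smallest: 175, 10 bp.

175, 10 bp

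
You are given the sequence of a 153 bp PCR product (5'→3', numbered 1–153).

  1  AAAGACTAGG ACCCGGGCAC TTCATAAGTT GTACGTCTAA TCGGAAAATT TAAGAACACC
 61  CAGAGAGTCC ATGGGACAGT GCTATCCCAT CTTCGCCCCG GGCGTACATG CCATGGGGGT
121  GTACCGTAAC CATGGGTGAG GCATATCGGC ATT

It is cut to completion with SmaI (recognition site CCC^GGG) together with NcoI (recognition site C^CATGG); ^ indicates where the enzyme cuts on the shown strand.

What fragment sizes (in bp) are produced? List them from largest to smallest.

SmaI sites (CCCGGG) start at positions 12, 97.
SmaI cuts after base 3 of each site, so after positions 14, 99.
NcoI sites (CCATGG) start at positions 69, 111, 130.
NcoI cuts after the first base of each site, so after positions 69, 111, 130.
Combined cut positions: 14, 69, 99, 111, 130.
Linear molecule, 5 cuts → 6 fragments:
  1–14 → 14 bp
  15–69 → 55 bp
  70–99 → 30 bp
  100–111 → 12 bp
  112–130 → 19 bp
  131–153 → 23 bp
Sorted largest to smallest: 55, 30, 23, 19, 14, 12 bp.

55, 30, 23, 19, 14, 12 bp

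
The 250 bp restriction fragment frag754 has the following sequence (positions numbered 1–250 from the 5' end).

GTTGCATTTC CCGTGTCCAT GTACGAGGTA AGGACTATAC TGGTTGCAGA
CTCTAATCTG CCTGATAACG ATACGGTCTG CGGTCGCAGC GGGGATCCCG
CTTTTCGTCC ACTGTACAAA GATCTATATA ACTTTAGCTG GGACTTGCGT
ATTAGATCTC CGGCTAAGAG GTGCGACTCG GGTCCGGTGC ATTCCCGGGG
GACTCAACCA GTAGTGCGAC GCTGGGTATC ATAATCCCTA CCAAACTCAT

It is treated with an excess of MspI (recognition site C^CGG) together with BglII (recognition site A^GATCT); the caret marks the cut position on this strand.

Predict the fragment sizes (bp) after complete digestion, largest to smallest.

MspI sites (CCGG) start at positions 160, 184, 195.
MspI cuts after the first base of each site, so after positions 160, 184, 195.
BglII sites (AGATCT) start at positions 120, 154.
BglII cuts after the first base of each site, so after positions 120, 154.
Combined cut positions: 120, 154, 160, 184, 195.
Linear molecule, 5 cuts → 6 fragments:
  1–120 → 120 bp
  121–154 → 34 bp
  155–160 → 6 bp
  161–184 → 24 bp
  185–195 → 11 bp
  196–250 → 55 bp
Sorted largest to smallest: 120, 55, 34, 24, 11, 6 bp.

120, 55, 34, 24, 11, 6 bp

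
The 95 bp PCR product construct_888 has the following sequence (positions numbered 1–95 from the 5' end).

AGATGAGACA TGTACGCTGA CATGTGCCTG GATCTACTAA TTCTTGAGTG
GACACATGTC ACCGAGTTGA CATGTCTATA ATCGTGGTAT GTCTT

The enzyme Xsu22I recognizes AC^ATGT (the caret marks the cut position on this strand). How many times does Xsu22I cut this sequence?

ACATGT occurs starting at positions 8, 20, 54, 70.
Xsu22I cuts at 4 sites.

4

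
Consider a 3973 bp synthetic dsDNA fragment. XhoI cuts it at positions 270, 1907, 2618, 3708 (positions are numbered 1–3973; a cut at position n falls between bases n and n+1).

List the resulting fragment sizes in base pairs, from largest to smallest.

1637, 1090, 711, 270, 265 bp

Linear molecule, 4 cuts → 5 fragments:
  270 − 0 = 270 bp
  1907 − 270 = 1637 bp
  2618 − 1907 = 711 bp
  3708 − 2618 = 1090 bp
  3973 − 3708 = 265 bp
Sorted largest to smallest: 1637, 1090, 711, 270, 265 bp.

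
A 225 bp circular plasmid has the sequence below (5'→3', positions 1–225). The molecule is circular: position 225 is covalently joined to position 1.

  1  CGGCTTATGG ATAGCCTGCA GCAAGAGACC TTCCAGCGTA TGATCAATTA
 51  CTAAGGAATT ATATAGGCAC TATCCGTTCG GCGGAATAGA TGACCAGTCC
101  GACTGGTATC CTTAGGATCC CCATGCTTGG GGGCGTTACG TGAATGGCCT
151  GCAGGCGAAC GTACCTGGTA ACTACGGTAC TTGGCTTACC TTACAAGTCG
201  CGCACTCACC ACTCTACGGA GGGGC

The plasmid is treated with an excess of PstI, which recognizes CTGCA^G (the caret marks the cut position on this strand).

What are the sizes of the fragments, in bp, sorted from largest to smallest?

PstI sites (CTGCAG) start at positions 16, 149.
PstI cuts after base 5 of each site (before the last base), so after positions 20, 153.
Circular molecule, 2 cuts → 2 fragments:
  21–153 → 133 bp
  154–225 then 1–20 → 72 + 20 = 92 bp
Sorted largest to smallest: 133, 92 bp.

133, 92 bp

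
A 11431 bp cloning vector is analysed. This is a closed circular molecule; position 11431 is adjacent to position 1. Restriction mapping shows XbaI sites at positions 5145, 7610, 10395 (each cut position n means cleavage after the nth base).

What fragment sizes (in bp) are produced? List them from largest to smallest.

Circular molecule, 3 cuts → 3 fragments:
  7610 − 5145 = 2465 bp
  10395 − 7610 = 2785 bp
  wrap: 11431 − 10395 + 5145 = 6181 bp
Sorted largest to smallest: 6181, 2785, 2465 bp.

6181, 2785, 2465 bp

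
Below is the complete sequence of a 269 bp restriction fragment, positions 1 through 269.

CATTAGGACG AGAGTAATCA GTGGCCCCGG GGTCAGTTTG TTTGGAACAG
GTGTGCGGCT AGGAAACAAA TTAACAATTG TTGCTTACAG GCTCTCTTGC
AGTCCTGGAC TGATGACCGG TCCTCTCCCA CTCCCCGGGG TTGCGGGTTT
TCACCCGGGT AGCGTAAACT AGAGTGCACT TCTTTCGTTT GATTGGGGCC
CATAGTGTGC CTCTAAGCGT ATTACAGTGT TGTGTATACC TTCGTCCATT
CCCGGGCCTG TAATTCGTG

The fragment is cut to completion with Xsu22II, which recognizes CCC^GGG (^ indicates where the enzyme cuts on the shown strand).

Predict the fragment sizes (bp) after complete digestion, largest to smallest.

108, 97, 28, 20, 16 bp

Xsu22II sites (CCCGGG) start at positions 26, 134, 154, 251.
Xsu22II cuts after base 3 of each site, so after positions 28, 136, 156, 253.
Linear molecule, 4 cuts → 5 fragments:
  1–28 → 28 bp
  29–136 → 108 bp
  137–156 → 20 bp
  157–253 → 97 bp
  254–269 → 16 bp
Sorted largest to smallest: 108, 97, 28, 20, 16 bp.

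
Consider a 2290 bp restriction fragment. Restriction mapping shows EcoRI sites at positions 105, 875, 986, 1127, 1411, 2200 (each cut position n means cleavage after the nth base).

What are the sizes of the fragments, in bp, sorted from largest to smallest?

789, 770, 284, 141, 111, 105, 90 bp

Linear molecule, 6 cuts → 7 fragments:
  105 − 0 = 105 bp
  875 − 105 = 770 bp
  986 − 875 = 111 bp
  1127 − 986 = 141 bp
  1411 − 1127 = 284 bp
  2200 − 1411 = 789 bp
  2290 − 2200 = 90 bp
Sorted largest to smallest: 789, 770, 284, 141, 111, 105, 90 bp.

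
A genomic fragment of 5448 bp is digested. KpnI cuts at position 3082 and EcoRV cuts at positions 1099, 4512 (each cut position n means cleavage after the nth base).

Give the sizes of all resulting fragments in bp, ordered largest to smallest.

Combined cut positions (sorted): 1099, 3082, 4512.
Linear molecule, 3 cuts → 4 fragments:
  1099 − 0 = 1099 bp
  3082 − 1099 = 1983 bp
  4512 − 3082 = 1430 bp
  5448 − 4512 = 936 bp
Sorted largest to smallest: 1983, 1430, 1099, 936 bp.

1983, 1430, 1099, 936 bp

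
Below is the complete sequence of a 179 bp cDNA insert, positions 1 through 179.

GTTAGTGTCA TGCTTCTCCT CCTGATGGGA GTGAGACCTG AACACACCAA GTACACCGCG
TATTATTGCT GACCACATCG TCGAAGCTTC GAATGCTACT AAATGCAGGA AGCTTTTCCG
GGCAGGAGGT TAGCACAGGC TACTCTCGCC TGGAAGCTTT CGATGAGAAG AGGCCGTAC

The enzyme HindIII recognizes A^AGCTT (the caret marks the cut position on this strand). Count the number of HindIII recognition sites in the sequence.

3

AAGCTT occurs starting at positions 84, 110, 154.
HindIII cuts at 3 sites.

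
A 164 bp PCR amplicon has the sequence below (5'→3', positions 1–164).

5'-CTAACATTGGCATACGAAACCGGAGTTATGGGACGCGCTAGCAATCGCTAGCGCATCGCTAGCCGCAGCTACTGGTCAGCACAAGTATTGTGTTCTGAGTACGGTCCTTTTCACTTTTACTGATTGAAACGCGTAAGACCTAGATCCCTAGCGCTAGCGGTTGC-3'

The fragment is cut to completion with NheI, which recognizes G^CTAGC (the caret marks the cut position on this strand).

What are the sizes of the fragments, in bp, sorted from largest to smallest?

NheI sites (GCTAGC) start at positions 37, 47, 58, 153.
NheI cuts after the first base of each site, so after positions 37, 47, 58, 153.
Linear molecule, 4 cuts → 5 fragments:
  1–37 → 37 bp
  38–47 → 10 bp
  48–58 → 11 bp
  59–153 → 95 bp
  154–164 → 11 bp
Sorted largest to smallest: 95, 37, 11, 11, 10 bp.

95, 37, 11, 11, 10 bp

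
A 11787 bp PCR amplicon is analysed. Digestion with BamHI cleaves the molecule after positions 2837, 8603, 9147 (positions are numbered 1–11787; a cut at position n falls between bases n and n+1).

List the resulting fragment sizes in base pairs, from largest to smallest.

5766, 2837, 2640, 544 bp

Linear molecule, 3 cuts → 4 fragments:
  2837 − 0 = 2837 bp
  8603 − 2837 = 5766 bp
  9147 − 8603 = 544 bp
  11787 − 9147 = 2640 bp
Sorted largest to smallest: 5766, 2837, 2640, 544 bp.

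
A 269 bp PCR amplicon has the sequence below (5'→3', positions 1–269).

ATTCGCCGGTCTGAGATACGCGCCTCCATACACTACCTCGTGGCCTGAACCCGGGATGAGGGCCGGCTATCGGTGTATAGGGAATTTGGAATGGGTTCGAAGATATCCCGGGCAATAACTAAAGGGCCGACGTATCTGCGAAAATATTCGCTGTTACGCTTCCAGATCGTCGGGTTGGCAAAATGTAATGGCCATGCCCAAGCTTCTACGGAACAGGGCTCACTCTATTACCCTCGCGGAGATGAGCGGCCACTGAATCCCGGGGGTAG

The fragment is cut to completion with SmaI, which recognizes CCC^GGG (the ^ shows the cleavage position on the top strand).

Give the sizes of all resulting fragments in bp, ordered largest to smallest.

152, 57, 52, 8 bp

SmaI sites (CCCGGG) start at positions 50, 107, 259.
SmaI cuts after base 3 of each site, so after positions 52, 109, 261.
Linear molecule, 3 cuts → 4 fragments:
  1–52 → 52 bp
  53–109 → 57 bp
  110–261 → 152 bp
  262–269 → 8 bp
Sorted largest to smallest: 152, 57, 52, 8 bp.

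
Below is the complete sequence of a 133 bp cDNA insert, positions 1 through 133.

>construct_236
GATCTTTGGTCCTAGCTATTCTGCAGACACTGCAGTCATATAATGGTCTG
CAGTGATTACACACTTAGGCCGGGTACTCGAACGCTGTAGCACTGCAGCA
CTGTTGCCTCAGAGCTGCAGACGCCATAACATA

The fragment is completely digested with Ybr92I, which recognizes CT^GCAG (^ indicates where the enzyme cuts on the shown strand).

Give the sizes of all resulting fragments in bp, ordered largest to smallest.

Ybr92I sites (CTGCAG) start at positions 21, 30, 48, 93, 115.
Ybr92I cuts after base 2 of each site, so after positions 22, 31, 49, 94, 116.
Linear molecule, 5 cuts → 6 fragments:
  1–22 → 22 bp
  23–31 → 9 bp
  32–49 → 18 bp
  50–94 → 45 bp
  95–116 → 22 bp
  117–133 → 17 bp
Sorted largest to smallest: 45, 22, 22, 18, 17, 9 bp.

45, 22, 22, 18, 17, 9 bp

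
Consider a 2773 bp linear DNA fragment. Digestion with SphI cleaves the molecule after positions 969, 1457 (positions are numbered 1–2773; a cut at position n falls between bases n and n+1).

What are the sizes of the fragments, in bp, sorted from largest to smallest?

Linear molecule, 2 cuts → 3 fragments:
  969 − 0 = 969 bp
  1457 − 969 = 488 bp
  2773 − 1457 = 1316 bp
Sorted largest to smallest: 1316, 969, 488 bp.

1316, 969, 488 bp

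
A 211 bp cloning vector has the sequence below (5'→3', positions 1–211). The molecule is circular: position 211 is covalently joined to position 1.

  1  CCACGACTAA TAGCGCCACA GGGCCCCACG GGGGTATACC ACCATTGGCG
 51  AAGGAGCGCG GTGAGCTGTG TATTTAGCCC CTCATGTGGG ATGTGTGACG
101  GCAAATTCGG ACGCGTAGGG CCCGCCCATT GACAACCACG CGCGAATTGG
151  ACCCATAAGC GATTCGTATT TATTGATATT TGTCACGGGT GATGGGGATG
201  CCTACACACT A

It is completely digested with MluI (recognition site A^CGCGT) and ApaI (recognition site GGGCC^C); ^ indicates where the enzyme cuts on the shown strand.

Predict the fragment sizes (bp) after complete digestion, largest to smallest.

114, 86, 11 bp

The MluI site (ACGCGT) starts at position 111.
MluI cuts after the first base of each site, so after position 111.
ApaI sites (GGGCCC) start at positions 21, 118.
ApaI cuts after base 5 of each site (before the last base), so after positions 25, 122.
Combined cut positions: 25, 111, 122.
Circular molecule, 3 cuts → 3 fragments:
  26–111 → 86 bp
  112–122 → 11 bp
  123–211 then 1–25 → 89 + 25 = 114 bp
Sorted largest to smallest: 114, 86, 11 bp.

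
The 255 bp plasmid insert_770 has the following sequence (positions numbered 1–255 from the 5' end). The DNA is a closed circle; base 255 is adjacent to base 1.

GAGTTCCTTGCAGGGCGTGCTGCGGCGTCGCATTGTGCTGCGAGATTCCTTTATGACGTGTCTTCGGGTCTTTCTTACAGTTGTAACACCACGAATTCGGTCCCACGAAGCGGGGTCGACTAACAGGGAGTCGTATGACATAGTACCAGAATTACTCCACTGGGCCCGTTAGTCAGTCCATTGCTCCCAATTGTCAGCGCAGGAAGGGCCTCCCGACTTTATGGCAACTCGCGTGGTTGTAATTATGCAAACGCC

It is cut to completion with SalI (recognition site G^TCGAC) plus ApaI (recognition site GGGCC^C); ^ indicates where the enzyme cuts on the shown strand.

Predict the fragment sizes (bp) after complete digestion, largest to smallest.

204, 51 bp

The SalI site (GTCGAC) starts at position 115.
SalI cuts after the first base of each site, so after position 115.
The ApaI site (GGGCCC) starts at position 162.
ApaI cuts after base 5 of each site (before the last base), so after position 166.
Combined cut positions: 115, 166.
Circular molecule, 2 cuts → 2 fragments:
  116–166 → 51 bp
  167–255 then 1–115 → 89 + 115 = 204 bp
Sorted largest to smallest: 204, 51 bp.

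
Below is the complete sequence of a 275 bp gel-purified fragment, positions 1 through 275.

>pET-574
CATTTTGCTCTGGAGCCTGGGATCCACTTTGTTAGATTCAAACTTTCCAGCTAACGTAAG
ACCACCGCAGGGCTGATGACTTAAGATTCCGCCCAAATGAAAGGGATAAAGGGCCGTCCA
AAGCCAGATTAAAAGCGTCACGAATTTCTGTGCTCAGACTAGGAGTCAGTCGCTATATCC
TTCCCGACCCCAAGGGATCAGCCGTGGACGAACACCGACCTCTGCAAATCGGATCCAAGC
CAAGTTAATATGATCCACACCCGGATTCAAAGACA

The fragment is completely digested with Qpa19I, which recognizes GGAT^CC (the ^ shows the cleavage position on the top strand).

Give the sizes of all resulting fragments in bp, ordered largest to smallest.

211, 41, 23 bp

Qpa19I sites (GGATCC) start at positions 20, 231.
Qpa19I cuts after base 4 of each site, so after positions 23, 234.
Linear molecule, 2 cuts → 3 fragments:
  1–23 → 23 bp
  24–234 → 211 bp
  235–275 → 41 bp
Sorted largest to smallest: 211, 41, 23 bp.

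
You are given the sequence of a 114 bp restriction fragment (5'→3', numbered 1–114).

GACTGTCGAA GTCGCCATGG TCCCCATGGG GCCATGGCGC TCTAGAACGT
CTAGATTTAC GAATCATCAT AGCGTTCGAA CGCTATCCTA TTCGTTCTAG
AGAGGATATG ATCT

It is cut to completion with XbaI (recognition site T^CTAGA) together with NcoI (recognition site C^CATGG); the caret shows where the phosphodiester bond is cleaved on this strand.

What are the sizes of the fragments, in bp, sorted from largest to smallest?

XbaI sites (TCTAGA) start at positions 41, 50, 96.
XbaI cuts after the first base of each site, so after positions 41, 50, 96.
NcoI sites (CCATGG) start at positions 15, 24, 32.
NcoI cuts after the first base of each site, so after positions 15, 24, 32.
Combined cut positions: 15, 24, 32, 41, 50, 96.
Linear molecule, 6 cuts → 7 fragments:
  1–15 → 15 bp
  16–24 → 9 bp
  25–32 → 8 bp
  33–41 → 9 bp
  42–50 → 9 bp
  51–96 → 46 bp
  97–114 → 18 bp
Sorted largest to smallest: 46, 18, 15, 9, 9, 9, 8 bp.

46, 18, 15, 9, 9, 9, 8 bp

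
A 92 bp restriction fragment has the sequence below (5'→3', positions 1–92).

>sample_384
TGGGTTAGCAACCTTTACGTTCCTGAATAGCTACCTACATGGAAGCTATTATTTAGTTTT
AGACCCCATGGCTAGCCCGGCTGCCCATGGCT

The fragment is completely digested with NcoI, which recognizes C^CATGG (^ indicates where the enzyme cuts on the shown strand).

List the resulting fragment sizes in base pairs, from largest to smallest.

NcoI sites (CCATGG) start at positions 66, 85.
NcoI cuts after the first base of each site, so after positions 66, 85.
Linear molecule, 2 cuts → 3 fragments:
  1–66 → 66 bp
  67–85 → 19 bp
  86–92 → 7 bp
Sorted largest to smallest: 66, 19, 7 bp.

66, 19, 7 bp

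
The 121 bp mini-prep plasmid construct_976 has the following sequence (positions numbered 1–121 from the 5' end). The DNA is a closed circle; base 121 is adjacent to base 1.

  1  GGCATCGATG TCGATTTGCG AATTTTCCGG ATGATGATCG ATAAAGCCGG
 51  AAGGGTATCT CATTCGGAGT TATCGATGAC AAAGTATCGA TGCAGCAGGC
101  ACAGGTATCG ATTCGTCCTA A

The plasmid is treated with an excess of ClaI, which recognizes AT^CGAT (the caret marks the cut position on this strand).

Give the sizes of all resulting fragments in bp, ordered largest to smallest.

ClaI sites (ATCGAT) start at positions 4, 37, 72, 86, 107.
ClaI cuts after base 2 of each site, so after positions 5, 38, 73, 87, 108.
Circular molecule, 5 cuts → 5 fragments:
  6–38 → 33 bp
  39–73 → 35 bp
  74–87 → 14 bp
  88–108 → 21 bp
  109–121 then 1–5 → 13 + 5 = 18 bp
Sorted largest to smallest: 35, 33, 21, 18, 14 bp.

35, 33, 21, 18, 14 bp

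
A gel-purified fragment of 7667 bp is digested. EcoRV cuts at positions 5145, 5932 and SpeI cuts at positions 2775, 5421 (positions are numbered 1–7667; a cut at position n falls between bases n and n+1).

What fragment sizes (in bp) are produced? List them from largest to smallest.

2775, 2370, 1735, 511, 276 bp

Combined cut positions (sorted): 2775, 5145, 5421, 5932.
Linear molecule, 4 cuts → 5 fragments:
  2775 − 0 = 2775 bp
  5145 − 2775 = 2370 bp
  5421 − 5145 = 276 bp
  5932 − 5421 = 511 bp
  7667 − 5932 = 1735 bp
Sorted largest to smallest: 2775, 2370, 1735, 511, 276 bp.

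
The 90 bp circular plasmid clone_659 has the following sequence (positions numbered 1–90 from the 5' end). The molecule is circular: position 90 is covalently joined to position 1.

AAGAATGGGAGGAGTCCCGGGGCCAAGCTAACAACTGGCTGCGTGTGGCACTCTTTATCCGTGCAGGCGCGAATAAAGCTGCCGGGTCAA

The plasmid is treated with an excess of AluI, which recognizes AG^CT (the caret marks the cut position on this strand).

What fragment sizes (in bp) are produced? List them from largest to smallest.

AluI sites (AGCT) start at positions 26, 77.
AluI cuts after base 2 of each site, so after positions 27, 78.
Circular molecule, 2 cuts → 2 fragments:
  28–78 → 51 bp
  79–90 then 1–27 → 12 + 27 = 39 bp
Sorted largest to smallest: 51, 39 bp.

51, 39 bp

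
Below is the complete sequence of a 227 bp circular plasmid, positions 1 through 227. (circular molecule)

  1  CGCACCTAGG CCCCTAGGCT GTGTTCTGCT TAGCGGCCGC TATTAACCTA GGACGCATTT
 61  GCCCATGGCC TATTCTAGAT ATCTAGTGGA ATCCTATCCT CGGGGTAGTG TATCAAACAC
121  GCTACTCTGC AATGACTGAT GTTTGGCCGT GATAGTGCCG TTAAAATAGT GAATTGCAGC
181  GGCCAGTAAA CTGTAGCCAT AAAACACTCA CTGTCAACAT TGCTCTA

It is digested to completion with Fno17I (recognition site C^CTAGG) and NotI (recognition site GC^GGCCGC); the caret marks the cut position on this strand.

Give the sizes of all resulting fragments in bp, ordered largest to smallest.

185, 21, 13, 8 bp

Fno17I sites (CCTAGG) start at positions 5, 13, 47.
Fno17I cuts after the first base of each site, so after positions 5, 13, 47.
The NotI site (GCGGCCGC) starts at position 33.
NotI cuts after base 2 of each site, so after position 34.
Combined cut positions: 5, 13, 34, 47.
Circular molecule, 4 cuts → 4 fragments:
  6–13 → 8 bp
  14–34 → 21 bp
  35–47 → 13 bp
  48–227 then 1–5 → 180 + 5 = 185 bp
Sorted largest to smallest: 185, 21, 13, 8 bp.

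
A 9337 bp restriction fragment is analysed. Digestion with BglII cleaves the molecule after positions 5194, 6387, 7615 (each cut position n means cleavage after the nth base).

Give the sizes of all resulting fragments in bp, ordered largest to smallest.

5194, 1722, 1228, 1193 bp

Linear molecule, 3 cuts → 4 fragments:
  5194 − 0 = 5194 bp
  6387 − 5194 = 1193 bp
  7615 − 6387 = 1228 bp
  9337 − 7615 = 1722 bp
Sorted largest to smallest: 5194, 1722, 1228, 1193 bp.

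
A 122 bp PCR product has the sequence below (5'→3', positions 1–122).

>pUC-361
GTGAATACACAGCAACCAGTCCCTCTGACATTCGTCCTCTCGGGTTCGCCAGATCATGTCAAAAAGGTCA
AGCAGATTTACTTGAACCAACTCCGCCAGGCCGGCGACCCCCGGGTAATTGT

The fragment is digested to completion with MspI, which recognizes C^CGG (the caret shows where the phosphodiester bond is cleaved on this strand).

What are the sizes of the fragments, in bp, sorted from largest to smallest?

MspI sites (CCGG) start at positions 101, 111.
MspI cuts after the first base of each site, so after positions 101, 111.
Linear molecule, 2 cuts → 3 fragments:
  1–101 → 101 bp
  102–111 → 10 bp
  112–122 → 11 bp
Sorted largest to smallest: 101, 11, 10 bp.

101, 11, 10 bp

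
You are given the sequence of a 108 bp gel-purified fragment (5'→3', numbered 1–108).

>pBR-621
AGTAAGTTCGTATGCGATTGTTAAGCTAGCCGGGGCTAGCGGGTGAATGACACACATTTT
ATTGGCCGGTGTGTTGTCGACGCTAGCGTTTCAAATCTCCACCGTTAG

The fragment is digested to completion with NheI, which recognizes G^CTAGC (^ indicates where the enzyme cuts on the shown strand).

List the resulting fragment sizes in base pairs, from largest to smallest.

47, 26, 25, 10 bp

NheI sites (GCTAGC) start at positions 25, 35, 82.
NheI cuts after the first base of each site, so after positions 25, 35, 82.
Linear molecule, 3 cuts → 4 fragments:
  1–25 → 25 bp
  26–35 → 10 bp
  36–82 → 47 bp
  83–108 → 26 bp
Sorted largest to smallest: 47, 26, 25, 10 bp.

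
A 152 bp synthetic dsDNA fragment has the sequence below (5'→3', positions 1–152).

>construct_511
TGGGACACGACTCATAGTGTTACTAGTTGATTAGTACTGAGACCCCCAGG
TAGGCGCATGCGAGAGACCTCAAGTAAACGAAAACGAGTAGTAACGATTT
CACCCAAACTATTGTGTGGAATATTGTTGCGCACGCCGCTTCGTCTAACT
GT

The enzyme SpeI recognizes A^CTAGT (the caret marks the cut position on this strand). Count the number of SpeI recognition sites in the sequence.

ACTAGT occurs starting at position 22.
SpeI cuts at 1 site.

1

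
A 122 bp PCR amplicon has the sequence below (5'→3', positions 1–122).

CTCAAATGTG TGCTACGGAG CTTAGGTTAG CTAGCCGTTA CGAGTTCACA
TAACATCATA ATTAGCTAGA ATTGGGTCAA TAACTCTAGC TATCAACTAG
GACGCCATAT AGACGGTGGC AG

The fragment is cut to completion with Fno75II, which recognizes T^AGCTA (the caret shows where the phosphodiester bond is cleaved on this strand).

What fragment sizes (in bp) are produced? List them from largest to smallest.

Fno75II sites (TAGCTA) start at positions 28, 63, 87.
Fno75II cuts after the first base of each site, so after positions 28, 63, 87.
Linear molecule, 3 cuts → 4 fragments:
  1–28 → 28 bp
  29–63 → 35 bp
  64–87 → 24 bp
  88–122 → 35 bp
Sorted largest to smallest: 35, 35, 28, 24 bp.

35, 35, 28, 24 bp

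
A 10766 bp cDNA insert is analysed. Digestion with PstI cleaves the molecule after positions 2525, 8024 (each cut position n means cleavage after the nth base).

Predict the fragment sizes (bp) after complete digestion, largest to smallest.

Linear molecule, 2 cuts → 3 fragments:
  2525 − 0 = 2525 bp
  8024 − 2525 = 5499 bp
  10766 − 8024 = 2742 bp
Sorted largest to smallest: 5499, 2742, 2525 bp.

5499, 2742, 2525 bp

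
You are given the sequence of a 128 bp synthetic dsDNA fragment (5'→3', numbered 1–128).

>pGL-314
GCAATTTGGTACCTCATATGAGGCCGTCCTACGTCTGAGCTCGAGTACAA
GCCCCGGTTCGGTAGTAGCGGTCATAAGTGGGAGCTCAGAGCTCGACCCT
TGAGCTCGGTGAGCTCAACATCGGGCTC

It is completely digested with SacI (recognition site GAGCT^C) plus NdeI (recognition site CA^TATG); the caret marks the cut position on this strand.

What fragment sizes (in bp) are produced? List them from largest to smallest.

SacI sites (GAGCTC) start at positions 37, 82, 89, 102, 111.
SacI cuts after base 5 of each site (before the last base), so after positions 41, 86, 93, 106, 115.
The NdeI site (CATATG) starts at position 15.
NdeI cuts after base 2 of each site, so after position 16.
Combined cut positions: 16, 41, 86, 93, 106, 115.
Linear molecule, 6 cuts → 7 fragments:
  1–16 → 16 bp
  17–41 → 25 bp
  42–86 → 45 bp
  87–93 → 7 bp
  94–106 → 13 bp
  107–115 → 9 bp
  116–128 → 13 bp
Sorted largest to smallest: 45, 25, 16, 13, 13, 9, 7 bp.

45, 25, 16, 13, 13, 9, 7 bp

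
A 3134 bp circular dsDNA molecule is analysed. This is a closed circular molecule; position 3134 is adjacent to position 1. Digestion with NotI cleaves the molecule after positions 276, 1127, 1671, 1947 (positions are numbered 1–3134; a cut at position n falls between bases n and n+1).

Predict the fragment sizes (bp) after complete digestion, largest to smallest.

Circular molecule, 4 cuts → 4 fragments:
  1127 − 276 = 851 bp
  1671 − 1127 = 544 bp
  1947 − 1671 = 276 bp
  wrap: 3134 − 1947 + 276 = 1463 bp
Sorted largest to smallest: 1463, 851, 544, 276 bp.

1463, 851, 544, 276 bp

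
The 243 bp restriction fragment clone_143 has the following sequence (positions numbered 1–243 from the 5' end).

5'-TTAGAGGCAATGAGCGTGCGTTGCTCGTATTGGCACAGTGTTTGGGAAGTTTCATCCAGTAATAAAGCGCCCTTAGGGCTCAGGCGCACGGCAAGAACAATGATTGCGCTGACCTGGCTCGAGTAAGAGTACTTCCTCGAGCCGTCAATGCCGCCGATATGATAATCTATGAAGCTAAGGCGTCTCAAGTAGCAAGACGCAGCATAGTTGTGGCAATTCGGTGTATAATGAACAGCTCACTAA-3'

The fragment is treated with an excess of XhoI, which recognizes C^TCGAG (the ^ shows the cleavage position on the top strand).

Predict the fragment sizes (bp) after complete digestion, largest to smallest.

118, 107, 18 bp

XhoI sites (CTCGAG) start at positions 118, 136.
XhoI cuts after the first base of each site, so after positions 118, 136.
Linear molecule, 2 cuts → 3 fragments:
  1–118 → 118 bp
  119–136 → 18 bp
  137–243 → 107 bp
Sorted largest to smallest: 118, 107, 18 bp.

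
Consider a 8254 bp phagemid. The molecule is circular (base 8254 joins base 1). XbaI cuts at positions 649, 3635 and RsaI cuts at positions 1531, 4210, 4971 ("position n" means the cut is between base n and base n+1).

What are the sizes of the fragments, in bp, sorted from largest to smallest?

3932, 2104, 882, 761, 575 bp

Combined cut positions (sorted): 649, 1531, 3635, 4210, 4971.
Circular molecule, 5 cuts → 5 fragments:
  1531 − 649 = 882 bp
  3635 − 1531 = 2104 bp
  4210 − 3635 = 575 bp
  4971 − 4210 = 761 bp
  wrap: 8254 − 4971 + 649 = 3932 bp
Sorted largest to smallest: 3932, 2104, 882, 761, 575 bp.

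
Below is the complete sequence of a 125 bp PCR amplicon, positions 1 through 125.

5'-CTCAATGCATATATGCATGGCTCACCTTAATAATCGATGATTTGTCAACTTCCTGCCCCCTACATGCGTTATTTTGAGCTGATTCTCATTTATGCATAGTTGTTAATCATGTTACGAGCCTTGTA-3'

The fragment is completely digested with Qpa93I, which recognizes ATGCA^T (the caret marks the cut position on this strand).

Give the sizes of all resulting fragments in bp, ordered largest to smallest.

Qpa93I sites (ATGCAT) start at positions 5, 13, 92.
Qpa93I cuts after base 5 of each site (before the last base), so after positions 9, 17, 96.
Linear molecule, 3 cuts → 4 fragments:
  1–9 → 9 bp
  10–17 → 8 bp
  18–96 → 79 bp
  97–125 → 29 bp
Sorted largest to smallest: 79, 29, 9, 8 bp.

79, 29, 9, 8 bp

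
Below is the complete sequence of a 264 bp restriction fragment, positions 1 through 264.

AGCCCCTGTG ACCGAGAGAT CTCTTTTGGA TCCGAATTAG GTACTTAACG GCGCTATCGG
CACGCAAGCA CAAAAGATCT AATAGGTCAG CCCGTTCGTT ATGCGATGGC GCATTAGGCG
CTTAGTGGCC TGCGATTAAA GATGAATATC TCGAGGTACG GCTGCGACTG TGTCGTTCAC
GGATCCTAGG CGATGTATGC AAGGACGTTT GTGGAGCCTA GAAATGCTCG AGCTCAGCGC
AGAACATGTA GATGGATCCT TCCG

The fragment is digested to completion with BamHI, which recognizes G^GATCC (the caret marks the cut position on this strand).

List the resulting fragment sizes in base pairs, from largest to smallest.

153, 73, 28, 10 bp

BamHI sites (GGATCC) start at positions 28, 181, 254.
BamHI cuts after the first base of each site, so after positions 28, 181, 254.
Linear molecule, 3 cuts → 4 fragments:
  1–28 → 28 bp
  29–181 → 153 bp
  182–254 → 73 bp
  255–264 → 10 bp
Sorted largest to smallest: 153, 73, 28, 10 bp.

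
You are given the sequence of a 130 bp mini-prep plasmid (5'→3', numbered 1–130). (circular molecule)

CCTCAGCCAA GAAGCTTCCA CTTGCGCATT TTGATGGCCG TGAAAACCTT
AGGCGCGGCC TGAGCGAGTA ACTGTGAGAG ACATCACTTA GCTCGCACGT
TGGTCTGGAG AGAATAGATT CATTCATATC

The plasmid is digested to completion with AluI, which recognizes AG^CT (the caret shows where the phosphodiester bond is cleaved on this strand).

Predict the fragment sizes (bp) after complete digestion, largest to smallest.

AluI sites (AGCT) start at positions 13, 90.
AluI cuts after base 2 of each site, so after positions 14, 91.
Circular molecule, 2 cuts → 2 fragments:
  15–91 → 77 bp
  92–130 then 1–14 → 39 + 14 = 53 bp
Sorted largest to smallest: 77, 53 bp.

77, 53 bp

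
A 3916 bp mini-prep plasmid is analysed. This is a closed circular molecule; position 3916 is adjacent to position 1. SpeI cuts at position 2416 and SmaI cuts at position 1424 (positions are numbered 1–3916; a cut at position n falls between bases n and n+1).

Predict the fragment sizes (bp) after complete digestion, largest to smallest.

Combined cut positions (sorted): 1424, 2416.
Circular molecule, 2 cuts → 2 fragments:
  2416 − 1424 = 992 bp
  wrap: 3916 − 2416 + 1424 = 2924 bp
Sorted largest to smallest: 2924, 992 bp.

2924, 992 bp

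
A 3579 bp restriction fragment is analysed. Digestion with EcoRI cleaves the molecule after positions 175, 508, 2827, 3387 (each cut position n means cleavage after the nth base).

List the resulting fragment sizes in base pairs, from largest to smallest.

2319, 560, 333, 192, 175 bp

Linear molecule, 4 cuts → 5 fragments:
  175 − 0 = 175 bp
  508 − 175 = 333 bp
  2827 − 508 = 2319 bp
  3387 − 2827 = 560 bp
  3579 − 3387 = 192 bp
Sorted largest to smallest: 2319, 560, 333, 192, 175 bp.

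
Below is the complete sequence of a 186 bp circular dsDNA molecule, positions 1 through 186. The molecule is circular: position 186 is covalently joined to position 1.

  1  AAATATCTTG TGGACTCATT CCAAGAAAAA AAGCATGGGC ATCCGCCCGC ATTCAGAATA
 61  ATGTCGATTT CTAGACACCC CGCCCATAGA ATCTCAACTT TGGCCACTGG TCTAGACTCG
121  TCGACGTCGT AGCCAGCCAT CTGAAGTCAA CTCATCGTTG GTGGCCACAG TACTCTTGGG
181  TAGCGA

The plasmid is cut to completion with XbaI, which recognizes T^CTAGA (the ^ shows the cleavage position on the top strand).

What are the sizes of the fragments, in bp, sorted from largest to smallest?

145, 41 bp

XbaI sites (TCTAGA) start at positions 70, 111.
XbaI cuts after the first base of each site, so after positions 70, 111.
Circular molecule, 2 cuts → 2 fragments:
  71–111 → 41 bp
  112–186 then 1–70 → 75 + 70 = 145 bp
Sorted largest to smallest: 145, 41 bp.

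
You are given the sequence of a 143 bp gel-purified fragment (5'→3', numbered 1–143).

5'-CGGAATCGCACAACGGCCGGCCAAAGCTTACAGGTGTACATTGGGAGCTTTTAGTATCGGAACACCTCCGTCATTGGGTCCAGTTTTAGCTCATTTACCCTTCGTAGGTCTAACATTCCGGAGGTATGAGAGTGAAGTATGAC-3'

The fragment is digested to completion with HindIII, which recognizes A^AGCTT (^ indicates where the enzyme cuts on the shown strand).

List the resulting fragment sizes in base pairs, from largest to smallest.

The HindIII site (AAGCTT) starts at position 24.
HindIII cuts after the first base of each site, so after position 24.
Linear molecule, 1 cut → 2 fragments:
  1–24 → 24 bp
  25–143 → 119 bp
Sorted largest to smallest: 119, 24 bp.

119, 24 bp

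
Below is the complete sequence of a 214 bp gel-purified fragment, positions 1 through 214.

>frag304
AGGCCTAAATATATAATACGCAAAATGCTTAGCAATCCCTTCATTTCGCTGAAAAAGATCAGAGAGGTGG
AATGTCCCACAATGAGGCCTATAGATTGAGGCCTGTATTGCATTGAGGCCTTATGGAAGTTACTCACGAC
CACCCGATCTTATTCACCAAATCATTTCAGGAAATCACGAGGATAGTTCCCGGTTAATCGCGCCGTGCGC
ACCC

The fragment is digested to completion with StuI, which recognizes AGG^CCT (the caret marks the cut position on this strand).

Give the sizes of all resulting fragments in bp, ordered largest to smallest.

StuI sites (AGGCCT) start at positions 1, 85, 99, 116.
StuI cuts after base 3 of each site, so after positions 3, 87, 101, 118.
Linear molecule, 4 cuts → 5 fragments:
  1–3 → 3 bp
  4–87 → 84 bp
  88–101 → 14 bp
  102–118 → 17 bp
  119–214 → 96 bp
Sorted largest to smallest: 96, 84, 17, 14, 3 bp.

96, 84, 17, 14, 3 bp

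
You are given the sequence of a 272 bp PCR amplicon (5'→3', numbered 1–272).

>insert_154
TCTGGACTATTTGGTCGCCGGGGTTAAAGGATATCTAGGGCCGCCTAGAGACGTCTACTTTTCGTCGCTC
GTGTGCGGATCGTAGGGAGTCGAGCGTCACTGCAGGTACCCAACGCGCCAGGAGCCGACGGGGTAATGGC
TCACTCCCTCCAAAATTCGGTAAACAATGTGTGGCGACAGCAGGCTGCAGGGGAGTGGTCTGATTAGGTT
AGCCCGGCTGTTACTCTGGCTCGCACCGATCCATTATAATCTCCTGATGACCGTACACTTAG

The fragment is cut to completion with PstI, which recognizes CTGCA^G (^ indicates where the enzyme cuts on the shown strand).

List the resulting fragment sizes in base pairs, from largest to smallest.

PstI sites (CTGCAG) start at positions 100, 185.
PstI cuts after base 5 of each site (before the last base), so after positions 104, 189.
Linear molecule, 2 cuts → 3 fragments:
  1–104 → 104 bp
  105–189 → 85 bp
  190–272 → 83 bp
Sorted largest to smallest: 104, 85, 83 bp.

104, 85, 83 bp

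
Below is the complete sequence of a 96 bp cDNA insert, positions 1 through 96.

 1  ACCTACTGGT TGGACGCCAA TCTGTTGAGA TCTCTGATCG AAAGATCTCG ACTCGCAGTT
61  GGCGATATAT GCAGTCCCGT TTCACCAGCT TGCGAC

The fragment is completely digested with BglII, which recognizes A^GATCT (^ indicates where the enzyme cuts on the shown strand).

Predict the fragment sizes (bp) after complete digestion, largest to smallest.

53, 28, 15 bp

BglII sites (AGATCT) start at positions 28, 43.
BglII cuts after the first base of each site, so after positions 28, 43.
Linear molecule, 2 cuts → 3 fragments:
  1–28 → 28 bp
  29–43 → 15 bp
  44–96 → 53 bp
Sorted largest to smallest: 53, 28, 15 bp.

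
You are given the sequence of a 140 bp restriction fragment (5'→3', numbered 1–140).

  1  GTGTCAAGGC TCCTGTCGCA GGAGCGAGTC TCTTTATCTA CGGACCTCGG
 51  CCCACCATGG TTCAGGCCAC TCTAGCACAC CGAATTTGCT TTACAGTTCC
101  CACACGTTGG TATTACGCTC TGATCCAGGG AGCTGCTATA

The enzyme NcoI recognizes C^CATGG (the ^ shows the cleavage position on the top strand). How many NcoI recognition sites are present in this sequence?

CCATGG occurs starting at position 55.
NcoI cuts at 1 site.

1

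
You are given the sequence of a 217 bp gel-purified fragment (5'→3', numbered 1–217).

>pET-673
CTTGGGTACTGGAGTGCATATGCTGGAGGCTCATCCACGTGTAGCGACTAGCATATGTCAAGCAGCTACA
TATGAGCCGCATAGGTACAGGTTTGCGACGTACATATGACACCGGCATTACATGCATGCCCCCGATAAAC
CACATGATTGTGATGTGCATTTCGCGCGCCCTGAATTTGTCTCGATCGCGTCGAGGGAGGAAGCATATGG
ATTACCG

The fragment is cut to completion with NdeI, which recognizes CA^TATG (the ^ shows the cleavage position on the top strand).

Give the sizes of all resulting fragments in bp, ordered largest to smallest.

101, 35, 34, 18, 17, 12 bp

NdeI sites (CATATG) start at positions 17, 52, 69, 103, 204.
NdeI cuts after base 2 of each site, so after positions 18, 53, 70, 104, 205.
Linear molecule, 5 cuts → 6 fragments:
  1–18 → 18 bp
  19–53 → 35 bp
  54–70 → 17 bp
  71–104 → 34 bp
  105–205 → 101 bp
  206–217 → 12 bp
Sorted largest to smallest: 101, 35, 34, 18, 17, 12 bp.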